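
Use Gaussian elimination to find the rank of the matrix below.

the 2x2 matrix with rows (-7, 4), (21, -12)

Row reduction:
R2 <- R2 - (-3)*R1:  [ 0  0 ]
Row echelon form:
[ -7  4 ]
[  0  0 ]
Nonzero rows / pivot columns: 1

rank(A) = 1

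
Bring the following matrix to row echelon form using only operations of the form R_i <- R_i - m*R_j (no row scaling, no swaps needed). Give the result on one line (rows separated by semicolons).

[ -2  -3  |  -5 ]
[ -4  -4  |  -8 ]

Forward elimination:
R2 <- R2 - (2)*R1:  [ 0  2  2 ]
Row echelon form:
[ -2  -3  |  -5 ]
[  0   2  |   2 ]

REF = [-2 -3 -5; 0 2 2]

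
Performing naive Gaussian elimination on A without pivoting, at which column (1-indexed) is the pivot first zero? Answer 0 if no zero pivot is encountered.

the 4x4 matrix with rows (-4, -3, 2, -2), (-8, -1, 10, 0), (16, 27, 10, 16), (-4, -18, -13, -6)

first zero-pivot column = 3

Naive forward elimination:
R2 <- R2 - (2)*R1:  [ 0  5  6  4 ]
R3 <- R3 - (-4)*R1:  [  0  15  18   8 ]
R4 <- R4 - (1)*R1:  [   0  -15  -15   -4 ]
R3 <- R3 - (3)*R2:  [  0   0   0  -4 ]
R4 <- R4 - (-3)*R2:  [ 0  0  3  8 ]
Matrix at this point:
[ -4  -3  2  -2 ]
[  0   5  6   4 ]
[  0   0  0  -4 ]
[  0   0  3   8 ]
Pivot entry (3,3) is zero but row 4 has 3 in column 3 -> naive elimination stops; a row interchange (e.g. R3 <-> R4) would be required here.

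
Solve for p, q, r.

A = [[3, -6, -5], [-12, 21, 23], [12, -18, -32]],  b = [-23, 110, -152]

(-5, -2, 4)

Forward elimination on [A|b]:
R2 <- R2 - (-4)*R1:  [  0  -3   3  18 ]
R3 <- R3 - (4)*R1:  [   0    6  -12  -60 ]
R3 <- R3 - (-2)*R2:  [   0    0   -6  -24 ]
Row echelon form:
[ 3  -6  -5  |  -23 ]
[ 0  -3   3  |   18 ]
[ 0   0  -6  |  -24 ]
Back-substitution:
r = (-24) / -6 = 4
q = (18 - (3)*(4)) / -3 = -2
p = (-23 - (-6)*(-2) - (-5)*(4)) / 3 = -5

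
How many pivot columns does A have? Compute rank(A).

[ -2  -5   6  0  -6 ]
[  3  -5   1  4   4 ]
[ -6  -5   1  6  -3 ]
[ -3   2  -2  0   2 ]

Row reduction:
R2 <- R2 - (-3/2)*R1:  [     0  -25/2     10      4     -5 ]
R3 <- R3 - (3)*R1:  [   0   10  -17    6   15 ]
R4 <- R4 - (3/2)*R1:  [    0  19/2   -11     0    11 ]
R3 <- R3 - (-4/5)*R2:  [    0     0    -9  46/5    11 ]
R4 <- R4 - (-19/25)*R2:  [     0      0  -17/5  76/25   36/5 ]
R4 <- R4 - (17/45)*R3:  [       0        0        0  -98/225   137/45 ]
Row echelon form:
[ -2     -5   6        0      -6 ]
[  0  -25/2  10        4      -5 ]
[  0      0  -9     46/5      11 ]
[  0      0   0  -98/225  137/45 ]
Nonzero rows / pivot columns: 4

rank(A) = 4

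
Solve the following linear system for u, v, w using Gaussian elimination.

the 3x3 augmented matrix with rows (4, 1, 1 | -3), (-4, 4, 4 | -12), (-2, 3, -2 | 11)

Forward elimination on [A|b]:
R2 <- R2 - (-1)*R1:  [   0    5    5  -15 ]
R3 <- R3 - (-1/2)*R1:  [    0   7/2  -3/2  19/2 ]
R3 <- R3 - (7/10)*R2:  [  0   0  -5  20 ]
Row echelon form:
[ 4  1   1  |   -3 ]
[ 0  5   5  |  -15 ]
[ 0  0  -5  |   20 ]
Back-substitution:
w = (20) / -5 = -4
v = (-15 - (5)*(-4)) / 5 = 1
u = (-3 - (1)*(1) - (1)*(-4)) / 4 = 0

(0, 1, -4)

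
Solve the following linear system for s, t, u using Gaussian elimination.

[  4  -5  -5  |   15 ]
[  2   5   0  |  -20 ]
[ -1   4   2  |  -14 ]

(0, -4, 1)

Forward elimination on [A|b]:
R2 <- R2 - (1/2)*R1:  [     0   15/2    5/2  -55/2 ]
R3 <- R3 - (-1/4)*R1:  [     0   11/4    3/4  -41/4 ]
R3 <- R3 - (11/30)*R2:  [    0     0  -1/6  -1/6 ]
Row echelon form:
[ 4    -5    -5  |     15 ]
[ 0  15/2   5/2  |  -55/2 ]
[ 0     0  -1/6  |   -1/6 ]
Back-substitution:
u = (-1/6) / (-1/6) = 1
t = (-55/2 - (5/2)*(1)) / (15/2) = -4
s = (15 - (-5)*(-4) - (-5)*(1)) / 4 = 0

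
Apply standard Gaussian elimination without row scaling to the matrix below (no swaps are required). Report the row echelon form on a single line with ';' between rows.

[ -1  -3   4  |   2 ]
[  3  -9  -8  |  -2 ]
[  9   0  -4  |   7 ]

REF = [-1 -3 4 2; 0 -18 4 4; 0 0 26 19]

Forward elimination:
R2 <- R2 - (-3)*R1:  [   0  -18    4    4 ]
R3 <- R3 - (-9)*R1:  [   0  -27   32   25 ]
R3 <- R3 - (3/2)*R2:  [  0   0  26  19 ]
Row echelon form:
[ -1   -3   4  |   2 ]
[  0  -18   4  |   4 ]
[  0    0  26  |  19 ]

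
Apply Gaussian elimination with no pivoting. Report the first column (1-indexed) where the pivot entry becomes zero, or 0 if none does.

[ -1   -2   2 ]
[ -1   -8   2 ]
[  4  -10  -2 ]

first zero-pivot column = 0

Naive forward elimination:
R2 <- R2 - (1)*R1:  [  0  -6   0 ]
R3 <- R3 - (-4)*R1:  [   0  -18    6 ]
R3 <- R3 - (3)*R2:  [ 0  0  6 ]
All pivots nonzero; naive elimination completes without hitting a zero pivot.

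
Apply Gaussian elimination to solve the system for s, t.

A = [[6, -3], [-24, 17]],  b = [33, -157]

Forward elimination on [A|b]:
R2 <- R2 - (-4)*R1:  [   0    5  -25 ]
Row echelon form:
[ 6  -3  |   33 ]
[ 0   5  |  -25 ]
Back-substitution:
t = (-25) / 5 = -5
s = (33 - (-3)*(-5)) / 6 = 3

(3, -5)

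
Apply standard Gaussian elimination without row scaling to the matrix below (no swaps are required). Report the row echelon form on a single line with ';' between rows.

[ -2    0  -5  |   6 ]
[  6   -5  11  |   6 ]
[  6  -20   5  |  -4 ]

Forward elimination:
R2 <- R2 - (-3)*R1:  [  0  -5  -4  24 ]
R3 <- R3 - (-3)*R1:  [   0  -20  -10   14 ]
R3 <- R3 - (4)*R2:  [   0    0    6  -82 ]
Row echelon form:
[ -2   0  -5  |    6 ]
[  0  -5  -4  |   24 ]
[  0   0   6  |  -82 ]

REF = [-2 0 -5 6; 0 -5 -4 24; 0 0 6 -82]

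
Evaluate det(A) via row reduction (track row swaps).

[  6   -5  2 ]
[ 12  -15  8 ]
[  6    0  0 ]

det(A) = -60

Forward elimination:
R2 <- R2 - (2)*R1:  [  0  -5   4 ]
R3 <- R3 - (1)*R1:  [  0   5  -2 ]
R3 <- R3 - (-1)*R2:  [ 0  0  2 ]
Upper-triangular form:
[ 6  -5  2 ]
[ 0  -5  4 ]
[ 0   0  2 ]
det(A) = (-1)^0 * (6) * (-5) * (2) = -60  (0 row swaps -> sign +1)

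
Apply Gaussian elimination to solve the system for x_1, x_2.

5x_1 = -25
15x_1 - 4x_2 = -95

Forward elimination on [A|b]:
R2 <- R2 - (3)*R1:  [   0   -4  -20 ]
Row echelon form:
[ 5   0  |  -25 ]
[ 0  -4  |  -20 ]
Back-substitution:
x_2 = (-20) / -4 = 5
x_1 = (-25) / 5 = -5

(-5, 5)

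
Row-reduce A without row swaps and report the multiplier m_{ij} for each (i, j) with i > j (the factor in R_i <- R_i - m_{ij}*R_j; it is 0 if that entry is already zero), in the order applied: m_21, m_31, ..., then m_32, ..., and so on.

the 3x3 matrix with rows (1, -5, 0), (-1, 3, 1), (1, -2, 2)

multipliers: -1, 1, -3/2

Forward elimination:
R2 <- R2 - (-1)*R1:  [  0  -2   1 ]
R3 <- R3 - (1)*R1:  [ 0  3  2 ]
R3 <- R3 - (-3/2)*R2:  [   0    0  7/2 ]
Multipliers (in order of application): m_{21} = -1, m_{31} = 1, m_{32} = -3/2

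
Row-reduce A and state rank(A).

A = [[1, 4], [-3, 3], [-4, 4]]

Row reduction:
R2 <- R2 - (-3)*R1:  [  0  15 ]
R3 <- R3 - (-4)*R1:  [  0  20 ]
R3 <- R3 - (4/3)*R2:  [ 0  0 ]
Row echelon form:
[ 1   4 ]
[ 0  15 ]
[ 0   0 ]
Nonzero rows / pivot columns: 2

rank(A) = 2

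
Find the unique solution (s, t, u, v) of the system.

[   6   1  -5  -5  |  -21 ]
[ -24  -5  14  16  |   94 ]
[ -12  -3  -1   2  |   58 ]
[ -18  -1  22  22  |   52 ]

Forward elimination on [A|b]:
R2 <- R2 - (-4)*R1:  [  0  -1  -6  -4  10 ]
R3 <- R3 - (-2)*R1:  [   0   -1  -11   -8   16 ]
R4 <- R4 - (-3)*R1:  [   0    2    7    7  -11 ]
R3 <- R3 - (1)*R2:  [  0   0  -5  -4   6 ]
R4 <- R4 - (-2)*R2:  [  0   0  -5  -1   9 ]
R4 <- R4 - (1)*R3:  [ 0  0  0  3  3 ]
Row echelon form:
[ 6   1  -5  -5  |  -21 ]
[ 0  -1  -6  -4  |   10 ]
[ 0   0  -5  -4  |    6 ]
[ 0   0   0   3  |    3 ]
Back-substitution:
v = (3) / 3 = 1
u = (6 - (-4)*(1)) / -5 = -2
t = (10 - (-6)*(-2) - (-4)*(1)) / -1 = -2
s = (-21 - (1)*(-2) - (-5)*(-2) - (-5)*(1)) / 6 = -4

(-4, -2, -2, 1)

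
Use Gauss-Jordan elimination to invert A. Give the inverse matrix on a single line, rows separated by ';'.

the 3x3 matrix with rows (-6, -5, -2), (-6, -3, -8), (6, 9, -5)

Gauss-Jordan on [A | I]:
R1 <- (1/-6)*R1:  [    1   5/6   1/3  |  -1/6     0     0 ]
R2 <- R2 - (-6)*R1:  [  0   2  -6  |  -1   1   0 ]
R3 <- R3 - (6)*R1:  [  0   4  -7  |   1   0   1 ]
R2 <- (1/2)*R2:  [    0     1    -3  |  -1/2   1/2     0 ]
R1 <- R1 - (5/6)*R2:  [     1      0   17/6  |    1/4  -5/12      0 ]
R3 <- R3 - (4)*R2:  [  0   0   5  |   3  -2   1 ]
R3 <- (1/5)*R3:  [    0     0     1  |   3/5  -2/5   1/5 ]
R1 <- R1 - (17/6)*R3:  [      1       0       0  |  -29/20   43/60  -17/30 ]
R2 <- R2 - (-3)*R3:  [     0      1      0  |  13/10  -7/10    3/5 ]
Right block of [I | A^{-1}] is the inverse:
[ -29/20  43/60  -17/30 ]
[  13/10  -7/10     3/5 ]
[    3/5   -2/5     1/5 ]

inverse = [-29/20 43/60 -17/30; 13/10 -7/10 3/5; 3/5 -2/5 1/5]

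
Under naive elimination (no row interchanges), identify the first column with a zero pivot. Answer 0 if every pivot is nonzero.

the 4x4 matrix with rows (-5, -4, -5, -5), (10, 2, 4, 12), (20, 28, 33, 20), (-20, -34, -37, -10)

Naive forward elimination:
R2 <- R2 - (-2)*R1:  [  0  -6  -6   2 ]
R3 <- R3 - (-4)*R1:  [  0  12  13   0 ]
R4 <- R4 - (4)*R1:  [   0  -18  -17   10 ]
R3 <- R3 - (-2)*R2:  [ 0  0  1  4 ]
R4 <- R4 - (3)*R2:  [ 0  0  1  4 ]
R4 <- R4 - (1)*R3:  [ 0  0  0  0 ]
Matrix at this point:
[ -5  -4  -5  -5 ]
[  0  -6  -6   2 ]
[  0   0   1   4 ]
[  0   0   0   0 ]
Pivot entry (4,4) in the last row is zero and there are no rows below to swap with -> zero pivot in column 4 (A is singular).

first zero-pivot column = 4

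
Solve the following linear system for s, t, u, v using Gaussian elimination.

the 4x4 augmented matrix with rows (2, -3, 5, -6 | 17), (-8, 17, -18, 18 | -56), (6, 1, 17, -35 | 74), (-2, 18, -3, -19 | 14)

(-2, 0, 3, -1)

Forward elimination on [A|b]:
R2 <- R2 - (-4)*R1:  [  0   5   2  -6  12 ]
R3 <- R3 - (3)*R1:  [   0   10    2  -17   23 ]
R4 <- R4 - (-1)*R1:  [   0   15    2  -25   31 ]
R3 <- R3 - (2)*R2:  [  0   0  -2  -5  -1 ]
R4 <- R4 - (3)*R2:  [  0   0  -4  -7  -5 ]
R4 <- R4 - (2)*R3:  [  0   0   0   3  -3 ]
Row echelon form:
[ 2  -3   5  -6  |  17 ]
[ 0   5   2  -6  |  12 ]
[ 0   0  -2  -5  |  -1 ]
[ 0   0   0   3  |  -3 ]
Back-substitution:
v = (-3) / 3 = -1
u = (-1 - (-5)*(-1)) / -2 = 3
t = (12 - (2)*(3) - (-6)*(-1)) / 5 = 0
s = (17 - (-3)*(0) - (5)*(3) - (-6)*(-1)) / 2 = -2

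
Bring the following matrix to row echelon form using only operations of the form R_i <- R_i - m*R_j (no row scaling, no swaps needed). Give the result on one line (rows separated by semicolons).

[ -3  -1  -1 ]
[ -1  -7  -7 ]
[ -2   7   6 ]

REF = [-3 -1 -1; 0 -20/3 -20/3; 0 0 -1]

Forward elimination:
R2 <- R2 - (1/3)*R1:  [     0  -20/3  -20/3 ]
R3 <- R3 - (2/3)*R1:  [    0  23/3  20/3 ]
R3 <- R3 - (-23/20)*R2:  [  0   0  -1 ]
Row echelon form:
[ -3     -1     -1 ]
[  0  -20/3  -20/3 ]
[  0      0     -1 ]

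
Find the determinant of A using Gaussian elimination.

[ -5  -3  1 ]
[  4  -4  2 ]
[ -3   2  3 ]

Forward elimination:
R2 <- R2 - (-4/5)*R1:  [     0  -32/5   14/5 ]
R3 <- R3 - (3/5)*R1:  [    0  19/5  12/5 ]
R3 <- R3 - (-19/32)*R2:  [     0      0  65/16 ]
Upper-triangular form:
[ -5     -3      1 ]
[  0  -32/5   14/5 ]
[  0      0  65/16 ]
det(A) = (-1)^0 * (-5) * (-32/5) * (65/16) = 130  (0 row swaps -> sign +1)

det(A) = 130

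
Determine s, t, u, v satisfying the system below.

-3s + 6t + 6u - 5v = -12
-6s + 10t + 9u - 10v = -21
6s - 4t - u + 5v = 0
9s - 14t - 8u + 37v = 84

Forward elimination on [A|b]:
R2 <- R2 - (2)*R1:  [  0  -2  -3   0   3 ]
R3 <- R3 - (-2)*R1:  [   0    8   11   -5  -24 ]
R4 <- R4 - (-3)*R1:  [  0   4  10  22  48 ]
R3 <- R3 - (-4)*R2:  [   0    0   -1   -5  -12 ]
R4 <- R4 - (-2)*R2:  [  0   0   4  22  54 ]
R4 <- R4 - (-4)*R3:  [ 0  0  0  2  6 ]
Row echelon form:
[ -3   6   6  -5  |  -12 ]
[  0  -2  -3   0  |    3 ]
[  0   0  -1  -5  |  -12 ]
[  0   0   0   2  |    6 ]
Back-substitution:
v = (6) / 2 = 3
u = (-12 - (-5)*(3)) / -1 = -3
t = (3 - (-3)*(-3)) / -2 = 3
s = (-12 - (6)*(3) - (6)*(-3) - (-5)*(3)) / -3 = -1

(-1, 3, -3, 3)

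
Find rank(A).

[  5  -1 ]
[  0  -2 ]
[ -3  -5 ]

rank(A) = 2

Row reduction:
R3 <- R3 - (-3/5)*R1:  [     0  -28/5 ]
R3 <- R3 - (14/5)*R2:  [ 0  0 ]
Row echelon form:
[ 5  -1 ]
[ 0  -2 ]
[ 0   0 ]
Nonzero rows / pivot columns: 2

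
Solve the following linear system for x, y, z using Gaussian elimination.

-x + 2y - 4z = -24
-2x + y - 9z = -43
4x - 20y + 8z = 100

Forward elimination on [A|b]:
R2 <- R2 - (2)*R1:  [  0  -3  -1   5 ]
R3 <- R3 - (-4)*R1:  [   0  -12   -8    4 ]
R3 <- R3 - (4)*R2:  [   0    0   -4  -16 ]
Row echelon form:
[ -1   2  -4  |  -24 ]
[  0  -3  -1  |    5 ]
[  0   0  -4  |  -16 ]
Back-substitution:
z = (-16) / -4 = 4
y = (5 - (-1)*(4)) / -3 = -3
x = (-24 - (2)*(-3) - (-4)*(4)) / -1 = 2

(2, -3, 4)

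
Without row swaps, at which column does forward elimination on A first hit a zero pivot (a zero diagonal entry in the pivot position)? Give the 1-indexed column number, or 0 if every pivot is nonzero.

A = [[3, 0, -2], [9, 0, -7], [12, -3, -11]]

Naive forward elimination:
R2 <- R2 - (3)*R1:  [  0   0  -1 ]
R3 <- R3 - (4)*R1:  [  0  -3  -3 ]
Matrix at this point:
[ 3   0  -2 ]
[ 0   0  -1 ]
[ 0  -3  -3 ]
Pivot entry (2,2) is zero but row 3 has -3 in column 2 -> naive elimination stops; a row interchange (e.g. R2 <-> R3) would be required here.

first zero-pivot column = 2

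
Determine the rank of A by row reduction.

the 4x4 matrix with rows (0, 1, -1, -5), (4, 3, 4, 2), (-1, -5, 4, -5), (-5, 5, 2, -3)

Row reduction:
R1 <-> R2   (pivot in column 1 was zero)
[  4   3   4   2 ]
[  0   1  -1  -5 ]
[ -1  -5   4  -5 ]
[ -5   5   2  -3 ]
R3 <- R3 - (-1/4)*R1:  [     0  -17/4      5   -9/2 ]
R4 <- R4 - (-5/4)*R1:  [    0  35/4     7  -1/2 ]
R3 <- R3 - (-17/4)*R2:  [      0       0     3/4  -103/4 ]
R4 <- R4 - (35/4)*R2:  [     0      0   63/4  173/4 ]
R4 <- R4 - (21)*R3:  [   0    0    0  584 ]
Row echelon form:
[ 4  3    4       2 ]
[ 0  1   -1      -5 ]
[ 0  0  3/4  -103/4 ]
[ 0  0    0     584 ]
Nonzero rows / pivot columns: 4

rank(A) = 4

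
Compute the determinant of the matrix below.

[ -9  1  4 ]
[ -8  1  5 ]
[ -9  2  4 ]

det(A) = 13

Forward elimination:
R2 <- R2 - (8/9)*R1:  [    0   1/9  13/9 ]
R3 <- R3 - (1)*R1:  [ 0  1  0 ]
R3 <- R3 - (9)*R2:  [   0    0  -13 ]
Upper-triangular form:
[ -9    1     4 ]
[  0  1/9  13/9 ]
[  0    0   -13 ]
det(A) = (-1)^0 * (-9) * (1/9) * (-13) = 13  (0 row swaps -> sign +1)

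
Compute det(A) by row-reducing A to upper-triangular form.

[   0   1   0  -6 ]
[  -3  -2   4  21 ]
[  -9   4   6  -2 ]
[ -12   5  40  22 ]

det(A) = 72

Forward elimination:
R1 <-> R2   (pivot in column 1 was zero)
[  -3  -2   4  21 ]
[   0   1   0  -6 ]
[  -9   4   6  -2 ]
[ -12   5  40  22 ]
R3 <- R3 - (3)*R1:  [   0   10   -6  -65 ]
R4 <- R4 - (4)*R1:  [   0   13   24  -62 ]
R3 <- R3 - (10)*R2:  [  0   0  -6  -5 ]
R4 <- R4 - (13)*R2:  [  0   0  24  16 ]
R4 <- R4 - (-4)*R3:  [  0   0   0  -4 ]
Upper-triangular form:
[ -3  -2   4  21 ]
[  0   1   0  -6 ]
[  0   0  -6  -5 ]
[  0   0   0  -4 ]
det(A) = (-1)^1 * (-3) * (1) * (-6) * (-4) = 72  (1 row swap -> sign -1)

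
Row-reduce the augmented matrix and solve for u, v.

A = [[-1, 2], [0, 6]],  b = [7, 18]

(-1, 3)

Forward elimination on [A|b]:
Row echelon form:
[ -1  2  |   7 ]
[  0  6  |  18 ]
Back-substitution:
v = (18) / 6 = 3
u = (7 - (2)*(3)) / -1 = -1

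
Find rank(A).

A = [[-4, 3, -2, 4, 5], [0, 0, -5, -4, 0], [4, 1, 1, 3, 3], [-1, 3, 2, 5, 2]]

rank(A) = 4

Row reduction:
R3 <- R3 - (-1)*R1:  [  0   4  -1   7   8 ]
R4 <- R4 - (1/4)*R1:  [   0  9/4  5/2    4  3/4 ]
R2 <-> R3   (pivot in column 2 was zero)
[ -4    3   -2   4    5 ]
[  0    4   -1   7    8 ]
[  0    0   -5  -4    0 ]
[  0  9/4  5/2   4  3/4 ]
R4 <- R4 - (9/16)*R2:  [     0      0  49/16   1/16  -15/4 ]
R4 <- R4 - (-49/80)*R3:  [       0        0        0  -191/80    -15/4 ]
Row echelon form:
[ -4  3  -2        4      5 ]
[  0  4  -1        7      8 ]
[  0  0  -5       -4      0 ]
[  0  0   0  -191/80  -15/4 ]
Nonzero rows / pivot columns: 4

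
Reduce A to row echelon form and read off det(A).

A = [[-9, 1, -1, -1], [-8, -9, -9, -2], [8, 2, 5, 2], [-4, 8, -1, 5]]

det(A) = 1185

Forward elimination:
R2 <- R2 - (8/9)*R1:  [     0  -89/9  -73/9  -10/9 ]
R3 <- R3 - (-8/9)*R1:  [    0  26/9  37/9  10/9 ]
R4 <- R4 - (4/9)*R1:  [    0  68/9  -5/9  49/9 ]
R3 <- R3 - (-26/89)*R2:  [      0       0  155/89   70/89 ]
R4 <- R4 - (-68/89)*R2:  [       0        0  -601/89   409/89 ]
R4 <- R4 - (-601/155)*R3:  [      0       0       0  237/31 ]
Upper-triangular form:
[ -9      1      -1      -1 ]
[  0  -89/9   -73/9   -10/9 ]
[  0      0  155/89   70/89 ]
[  0      0       0  237/31 ]
det(A) = (-1)^0 * (-9) * (-89/9) * (155/89) * (237/31) = 1185  (0 row swaps -> sign +1)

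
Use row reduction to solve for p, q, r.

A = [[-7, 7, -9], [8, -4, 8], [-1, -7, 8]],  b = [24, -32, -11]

(-1, -4, -5)

Forward elimination on [A|b]:
R2 <- R2 - (-8/7)*R1:  [     0      4  -16/7  -32/7 ]
R3 <- R3 - (1/7)*R1:  [      0      -8    65/7  -101/7 ]
R3 <- R3 - (-2)*R2:  [      0       0    33/7  -165/7 ]
Row echelon form:
[ -7  7     -9  |      24 ]
[  0  4  -16/7  |   -32/7 ]
[  0  0   33/7  |  -165/7 ]
Back-substitution:
r = (-165/7) / (33/7) = -5
q = (-32/7 - (-16/7)*(-5)) / 4 = -4
p = (24 - (7)*(-4) - (-9)*(-5)) / -7 = -1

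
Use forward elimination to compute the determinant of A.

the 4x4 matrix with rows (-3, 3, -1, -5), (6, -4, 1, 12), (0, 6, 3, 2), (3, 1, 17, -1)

det(A) = -72

Forward elimination:
R2 <- R2 - (-2)*R1:  [  0   2  -1   2 ]
R4 <- R4 - (-1)*R1:  [  0   4  16  -6 ]
R3 <- R3 - (3)*R2:  [  0   0   6  -4 ]
R4 <- R4 - (2)*R2:  [   0    0   18  -10 ]
R4 <- R4 - (3)*R3:  [ 0  0  0  2 ]
Upper-triangular form:
[ -3  3  -1  -5 ]
[  0  2  -1   2 ]
[  0  0   6  -4 ]
[  0  0   0   2 ]
det(A) = (-1)^0 * (-3) * (2) * (6) * (2) = -72  (0 row swaps -> sign +1)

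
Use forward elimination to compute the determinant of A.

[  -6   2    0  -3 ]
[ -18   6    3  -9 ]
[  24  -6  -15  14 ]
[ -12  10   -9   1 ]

Forward elimination:
R2 <- R2 - (3)*R1:  [ 0  0  3  0 ]
R3 <- R3 - (-4)*R1:  [   0    2  -15    2 ]
R4 <- R4 - (2)*R1:  [  0   6  -9   7 ]
R2 <-> R3   (pivot in column 2 was zero)
[ -6  2    0  -3 ]
[  0  2  -15   2 ]
[  0  0    3   0 ]
[  0  6   -9   7 ]
R4 <- R4 - (3)*R2:  [  0   0  36   1 ]
R4 <- R4 - (12)*R3:  [ 0  0  0  1 ]
Upper-triangular form:
[ -6  2    0  -3 ]
[  0  2  -15   2 ]
[  0  0    3   0 ]
[  0  0    0   1 ]
det(A) = (-1)^1 * (-6) * (2) * (3) * (1) = 36  (1 row swap -> sign -1)

det(A) = 36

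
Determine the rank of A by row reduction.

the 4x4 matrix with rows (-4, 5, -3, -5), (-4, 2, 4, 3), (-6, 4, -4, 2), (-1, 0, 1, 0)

rank(A) = 4

Row reduction:
R2 <- R2 - (1)*R1:  [  0  -3   7   8 ]
R3 <- R3 - (3/2)*R1:  [    0  -7/2   1/2  19/2 ]
R4 <- R4 - (1/4)*R1:  [    0  -5/4   7/4   5/4 ]
R3 <- R3 - (7/6)*R2:  [     0      0  -23/3    1/6 ]
R4 <- R4 - (5/12)*R2:  [      0       0    -7/6  -25/12 ]
R4 <- R4 - (7/46)*R3:  [      0       0       0  -97/46 ]
Row echelon form:
[ -4   5     -3      -5 ]
[  0  -3      7       8 ]
[  0   0  -23/3     1/6 ]
[  0   0      0  -97/46 ]
Nonzero rows / pivot columns: 4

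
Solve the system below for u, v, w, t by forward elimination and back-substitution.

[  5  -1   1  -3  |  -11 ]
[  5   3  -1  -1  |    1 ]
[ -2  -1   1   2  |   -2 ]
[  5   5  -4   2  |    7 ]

Forward elimination on [A|b]:
R2 <- R2 - (1)*R1:  [  0   4  -2   2  12 ]
R3 <- R3 - (-2/5)*R1:  [     0   -7/5    7/5    4/5  -32/5 ]
R4 <- R4 - (1)*R1:  [  0   6  -5   5  18 ]
R3 <- R3 - (-7/20)*R2:  [     0      0   7/10    3/2  -11/5 ]
R4 <- R4 - (3/2)*R2:  [  0   0  -2   2   0 ]
R4 <- R4 - (-20/7)*R3:  [     0      0      0   44/7  -44/7 ]
Row echelon form:
[ 5  -1     1    -3  |    -11 ]
[ 0   4    -2     2  |     12 ]
[ 0   0  7/10   3/2  |  -11/5 ]
[ 0   0     0  44/7  |  -44/7 ]
Back-substitution:
t = (-44/7) / (44/7) = -1
w = (-11/5 - (3/2)*(-1)) / (7/10) = -1
v = (12 - (-2)*(-1) - (2)*(-1)) / 4 = 3
u = (-11 - (-1)*(3) - (1)*(-1) - (-3)*(-1)) / 5 = -2

(-2, 3, -1, -1)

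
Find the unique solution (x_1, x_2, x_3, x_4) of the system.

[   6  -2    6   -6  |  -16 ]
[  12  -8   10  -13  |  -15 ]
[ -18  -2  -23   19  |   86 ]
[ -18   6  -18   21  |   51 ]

(-2, -4, -1, 1)

Forward elimination on [A|b]:
R2 <- R2 - (2)*R1:  [  0  -4  -2  -1  17 ]
R3 <- R3 - (-3)*R1:  [  0  -8  -5   1  38 ]
R4 <- R4 - (-3)*R1:  [ 0  0  0  3  3 ]
R3 <- R3 - (2)*R2:  [  0   0  -1   3   4 ]
Row echelon form:
[ 6  -2   6  -6  |  -16 ]
[ 0  -4  -2  -1  |   17 ]
[ 0   0  -1   3  |    4 ]
[ 0   0   0   3  |    3 ]
Back-substitution:
x_4 = (3) / 3 = 1
x_3 = (4 - (3)*(1)) / -1 = -1
x_2 = (17 - (-2)*(-1) - (-1)*(1)) / -4 = -4
x_1 = (-16 - (-2)*(-4) - (6)*(-1) - (-6)*(1)) / 6 = -2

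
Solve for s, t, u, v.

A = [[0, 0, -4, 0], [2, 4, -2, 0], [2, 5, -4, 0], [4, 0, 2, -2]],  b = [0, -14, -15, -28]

Forward elimination on [A|b]:
R1 <-> R2   (pivot in column 1 was zero)
[ 2  4  -2   0  -14 ]
[ 0  0  -4   0    0 ]
[ 2  5  -4   0  -15 ]
[ 4  0   2  -2  -28 ]
R3 <- R3 - (1)*R1:  [  0   1  -2   0  -1 ]
R4 <- R4 - (2)*R1:  [  0  -8   6  -2   0 ]
R2 <-> R3   (pivot in column 2 was zero)
[ 2   4  -2   0  -14 ]
[ 0   1  -2   0   -1 ]
[ 0   0  -4   0    0 ]
[ 0  -8   6  -2    0 ]
R4 <- R4 - (-8)*R2:  [   0    0  -10   -2   -8 ]
R4 <- R4 - (5/2)*R3:  [  0   0   0  -2  -8 ]
Row echelon form:
[ 2  4  -2   0  |  -14 ]
[ 0  1  -2   0  |   -1 ]
[ 0  0  -4   0  |    0 ]
[ 0  0   0  -2  |   -8 ]
Back-substitution:
v = (-8) / -2 = 4
u = (0) / -4 = 0
t = (-1 - (-2)*(0)) / 1 = -1
s = (-14 - (4)*(-1) - (-2)*(0)) / 2 = -5

(-5, -1, 0, 4)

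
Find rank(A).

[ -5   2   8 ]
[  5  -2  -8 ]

rank(A) = 1

Row reduction:
R2 <- R2 - (-1)*R1:  [ 0  0  0 ]
Row echelon form:
[ -5  2  8 ]
[  0  0  0 ]
Nonzero rows / pivot columns: 1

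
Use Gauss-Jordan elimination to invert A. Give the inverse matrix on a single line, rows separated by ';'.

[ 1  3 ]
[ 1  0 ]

inverse = [0 1; 1/3 -1/3]

Gauss-Jordan on [A | I]:
R2 <- R2 - (1)*R1:  [  0  -3  |  -1   1 ]
R2 <- (1/-3)*R2:  [    0     1  |   1/3  -1/3 ]
R1 <- R1 - (3)*R2:  [ 1  0  |  0  1 ]
Right block of [I | A^{-1}] is the inverse:
[   0     1 ]
[ 1/3  -1/3 ]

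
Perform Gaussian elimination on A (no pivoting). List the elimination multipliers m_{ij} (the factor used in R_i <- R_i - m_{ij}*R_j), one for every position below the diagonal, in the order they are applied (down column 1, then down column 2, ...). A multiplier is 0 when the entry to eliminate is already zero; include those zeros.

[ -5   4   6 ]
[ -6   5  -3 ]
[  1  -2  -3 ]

multipliers: 6/5, -1/5, -6

Forward elimination:
R2 <- R2 - (6/5)*R1:  [     0    1/5  -51/5 ]
R3 <- R3 - (-1/5)*R1:  [    0  -6/5  -9/5 ]
R3 <- R3 - (-6)*R2:  [   0    0  -63 ]
Multipliers (in order of application): m_{21} = 6/5, m_{31} = -1/5, m_{32} = -6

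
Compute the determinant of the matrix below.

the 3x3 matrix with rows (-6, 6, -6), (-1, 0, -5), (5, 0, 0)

Forward elimination:
R2 <- R2 - (1/6)*R1:  [  0  -1  -4 ]
R3 <- R3 - (-5/6)*R1:  [  0   5  -5 ]
R3 <- R3 - (-5)*R2:  [   0    0  -25 ]
Upper-triangular form:
[ -6   6   -6 ]
[  0  -1   -4 ]
[  0   0  -25 ]
det(A) = (-1)^0 * (-6) * (-1) * (-25) = -150  (0 row swaps -> sign +1)

det(A) = -150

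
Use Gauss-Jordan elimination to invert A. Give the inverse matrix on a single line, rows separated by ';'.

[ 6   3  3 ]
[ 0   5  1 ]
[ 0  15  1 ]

inverse = [1/6 -7/10 1/5; 0 -1/10 1/10; 0 3/2 -1/2]

Gauss-Jordan on [A | I]:
R1 <- (1/6)*R1:  [   1  1/2  1/2  |  1/6    0    0 ]
R2 <- (1/5)*R2:  [   0    1  1/5  |    0  1/5    0 ]
R1 <- R1 - (1/2)*R2:  [     1      0    2/5  |    1/6  -1/10      0 ]
R3 <- R3 - (15)*R2:  [  0   0  -2  |   0  -3   1 ]
R3 <- (1/-2)*R3:  [    0     0     1  |     0   3/2  -1/2 ]
R1 <- R1 - (2/5)*R3:  [     1      0      0  |    1/6  -7/10    1/5 ]
R2 <- R2 - (1/5)*R3:  [     0      1      0  |      0  -1/10   1/10 ]
Right block of [I | A^{-1}] is the inverse:
[ 1/6  -7/10   1/5 ]
[   0  -1/10  1/10 ]
[   0    3/2  -1/2 ]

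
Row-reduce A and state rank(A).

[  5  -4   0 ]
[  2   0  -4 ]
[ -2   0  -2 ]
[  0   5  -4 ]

Row reduction:
R2 <- R2 - (2/5)*R1:  [   0  8/5   -4 ]
R3 <- R3 - (-2/5)*R1:  [    0  -8/5    -2 ]
R3 <- R3 - (-1)*R2:  [  0   0  -6 ]
R4 <- R4 - (25/8)*R2:  [    0     0  17/2 ]
R4 <- R4 - (-17/12)*R3:  [ 0  0  0 ]
Row echelon form:
[ 5   -4   0 ]
[ 0  8/5  -4 ]
[ 0    0  -6 ]
[ 0    0   0 ]
Nonzero rows / pivot columns: 3

rank(A) = 3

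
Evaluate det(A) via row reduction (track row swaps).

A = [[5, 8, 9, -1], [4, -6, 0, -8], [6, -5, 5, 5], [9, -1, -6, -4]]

Forward elimination:
R2 <- R2 - (4/5)*R1:  [     0  -62/5  -36/5  -36/5 ]
R3 <- R3 - (6/5)*R1:  [     0  -73/5  -29/5   31/5 ]
R4 <- R4 - (9/5)*R1:  [      0   -77/5  -111/5   -11/5 ]
R3 <- R3 - (73/62)*R2:  [      0       0   83/31  455/31 ]
R4 <- R4 - (77/62)*R2:  [       0        0  -411/31   209/31 ]
R4 <- R4 - (-411/83)*R3:  [       0        0        0  6592/83 ]
Upper-triangular form:
[ 5      8      9       -1 ]
[ 0  -62/5  -36/5    -36/5 ]
[ 0      0  83/31   455/31 ]
[ 0      0      0  6592/83 ]
det(A) = (-1)^0 * (5) * (-62/5) * (83/31) * (6592/83) = -13184  (0 row swaps -> sign +1)

det(A) = -13184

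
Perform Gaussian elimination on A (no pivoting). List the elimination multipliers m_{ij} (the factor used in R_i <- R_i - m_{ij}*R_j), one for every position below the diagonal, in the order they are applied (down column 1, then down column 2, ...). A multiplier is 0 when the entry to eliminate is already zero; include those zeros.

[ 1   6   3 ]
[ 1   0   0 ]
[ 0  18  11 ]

multipliers: 1, 0, -3

Forward elimination:
R2 <- R2 - (1)*R1:  [  0  -6  -3 ]
R3: entry in column 1 is already 0 -> m_{31} = 0 (no row operation needed)
R3 <- R3 - (-3)*R2:  [ 0  0  2 ]
Multipliers (in order of application): m_{21} = 1, m_{31} = 0, m_{32} = -3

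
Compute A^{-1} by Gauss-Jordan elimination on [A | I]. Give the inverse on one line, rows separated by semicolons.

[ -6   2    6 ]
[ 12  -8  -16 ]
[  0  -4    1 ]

Gauss-Jordan on [A | I]:
R1 <- (1/-6)*R1:  [    1  -1/3    -1  |  -1/6     0     0 ]
R2 <- R2 - (12)*R1:  [  0  -4  -4  |   2   1   0 ]
R2 <- (1/-4)*R2:  [    0     1     1  |  -1/2  -1/4     0 ]
R1 <- R1 - (-1/3)*R2:  [     1      0   -2/3  |   -1/3  -1/12      0 ]
R3 <- R3 - (-4)*R2:  [  0   0   5  |  -2  -1   1 ]
R3 <- (1/5)*R3:  [    0     0     1  |  -2/5  -1/5   1/5 ]
R1 <- R1 - (-2/3)*R3:  [      1       0       0  |    -3/5  -13/60    2/15 ]
R2 <- R2 - (1)*R3:  [     0      1      0  |  -1/10  -1/20   -1/5 ]
Right block of [I | A^{-1}] is the inverse:
[  -3/5  -13/60  2/15 ]
[ -1/10   -1/20  -1/5 ]
[  -2/5    -1/5   1/5 ]

inverse = [-3/5 -13/60 2/15; -1/10 -1/20 -1/5; -2/5 -1/5 1/5]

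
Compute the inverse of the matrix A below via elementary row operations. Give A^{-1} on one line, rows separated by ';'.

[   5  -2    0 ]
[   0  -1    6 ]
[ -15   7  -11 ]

inverse = [-31/25 -22/25 -12/25; -18/5 -11/5 -6/5; -3/5 -1/5 -1/5]

Gauss-Jordan on [A | I]:
R1 <- (1/5)*R1:  [    1  -2/5     0  |   1/5     0     0 ]
R3 <- R3 - (-15)*R1:  [   0    1  -11  |    3    0    1 ]
R2 <- (1/-1)*R2:  [  0   1  -6  |   0  -1   0 ]
R1 <- R1 - (-2/5)*R2:  [     1      0  -12/5  |    1/5   -2/5      0 ]
R3 <- R3 - (1)*R2:  [  0   0  -5  |   3   1   1 ]
R3 <- (1/-5)*R3:  [    0     0     1  |  -3/5  -1/5  -1/5 ]
R1 <- R1 - (-12/5)*R3:  [      1       0       0  |  -31/25  -22/25  -12/25 ]
R2 <- R2 - (-6)*R3:  [     0      1      0  |  -18/5  -11/5   -6/5 ]
Right block of [I | A^{-1}] is the inverse:
[ -31/25  -22/25  -12/25 ]
[  -18/5   -11/5    -6/5 ]
[   -3/5    -1/5    -1/5 ]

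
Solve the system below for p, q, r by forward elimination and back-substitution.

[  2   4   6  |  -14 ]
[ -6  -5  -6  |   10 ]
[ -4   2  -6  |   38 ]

(0, 4, -5)

Forward elimination on [A|b]:
R2 <- R2 - (-3)*R1:  [   0    7   12  -32 ]
R3 <- R3 - (-2)*R1:  [  0  10   6  10 ]
R3 <- R3 - (10/7)*R2:  [     0      0  -78/7  390/7 ]
Row echelon form:
[ 2  4      6  |    -14 ]
[ 0  7     12  |    -32 ]
[ 0  0  -78/7  |  390/7 ]
Back-substitution:
r = (390/7) / (-78/7) = -5
q = (-32 - (12)*(-5)) / 7 = 4
p = (-14 - (4)*(4) - (6)*(-5)) / 2 = 0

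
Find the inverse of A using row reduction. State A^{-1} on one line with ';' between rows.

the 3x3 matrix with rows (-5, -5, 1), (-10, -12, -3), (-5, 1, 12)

inverse = [141/40 -61/40 -27/40; -27/8 11/8 5/8; 7/4 -3/4 -1/4]

Gauss-Jordan on [A | I]:
R1 <- (1/-5)*R1:  [    1     1  -1/5  |  -1/5     0     0 ]
R2 <- R2 - (-10)*R1:  [  0  -2  -5  |  -2   1   0 ]
R3 <- R3 - (-5)*R1:  [  0   6  11  |  -1   0   1 ]
R2 <- (1/-2)*R2:  [    0     1   5/2  |     1  -1/2     0 ]
R1 <- R1 - (1)*R2:  [      1       0  -27/10  |    -6/5     1/2       0 ]
R3 <- R3 - (6)*R2:  [  0   0  -4  |  -7   3   1 ]
R3 <- (1/-4)*R3:  [    0     0     1  |   7/4  -3/4  -1/4 ]
R1 <- R1 - (-27/10)*R3:  [      1       0       0  |  141/40  -61/40  -27/40 ]
R2 <- R2 - (5/2)*R3:  [     0      1      0  |  -27/8   11/8    5/8 ]
Right block of [I | A^{-1}] is the inverse:
[ 141/40  -61/40  -27/40 ]
[  -27/8    11/8     5/8 ]
[    7/4    -3/4    -1/4 ]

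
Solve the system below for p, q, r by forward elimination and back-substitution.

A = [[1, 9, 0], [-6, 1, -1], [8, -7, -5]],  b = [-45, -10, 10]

(0, -5, 5)

Forward elimination on [A|b]:
R2 <- R2 - (-6)*R1:  [    0    55    -1  -280 ]
R3 <- R3 - (8)*R1:  [   0  -79   -5  370 ]
R3 <- R3 - (-79/55)*R2:  [       0        0  -354/55  -354/11 ]
Row echelon form:
[ 1   9        0  |      -45 ]
[ 0  55       -1  |     -280 ]
[ 0   0  -354/55  |  -354/11 ]
Back-substitution:
r = (-354/11) / (-354/55) = 5
q = (-280 - (-1)*(5)) / 55 = -5
p = (-45 - (9)*(-5)) / 1 = 0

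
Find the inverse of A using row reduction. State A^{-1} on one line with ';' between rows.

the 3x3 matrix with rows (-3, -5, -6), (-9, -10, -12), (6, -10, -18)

Gauss-Jordan on [A | I]:
R1 <- (1/-3)*R1:  [    1   5/3     2  |  -1/3     0     0 ]
R2 <- R2 - (-9)*R1:  [  0   5   6  |  -3   1   0 ]
R3 <- R3 - (6)*R1:  [   0  -20  -30  |    2    0    1 ]
R2 <- (1/5)*R2:  [    0     1   6/5  |  -3/5   1/5     0 ]
R1 <- R1 - (5/3)*R2:  [    1     0     0  |   2/3  -1/3     0 ]
R3 <- R3 - (-20)*R2:  [   0    0   -6  |  -10    4    1 ]
R3 <- (1/-6)*R3:  [    0     0     1  |   5/3  -2/3  -1/6 ]
R2 <- R2 - (6/5)*R3:  [     0      1      0  |  -13/5      1    1/5 ]
Right block of [I | A^{-1}] is the inverse:
[   2/3  -1/3     0 ]
[ -13/5     1   1/5 ]
[   5/3  -2/3  -1/6 ]

inverse = [2/3 -1/3 0; -13/5 1 1/5; 5/3 -2/3 -1/6]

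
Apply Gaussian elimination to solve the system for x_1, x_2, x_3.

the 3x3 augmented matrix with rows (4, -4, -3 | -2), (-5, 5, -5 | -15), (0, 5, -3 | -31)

(-4, -5, 2)

Forward elimination on [A|b]:
R2 <- R2 - (-5/4)*R1:  [     0      0  -35/4  -35/2 ]
R2 <-> R3   (pivot in column 2 was zero)
[ 4  -4     -3     -2 ]
[ 0   5     -3    -31 ]
[ 0   0  -35/4  -35/2 ]
Row echelon form:
[ 4  -4     -3  |     -2 ]
[ 0   5     -3  |    -31 ]
[ 0   0  -35/4  |  -35/2 ]
Back-substitution:
x_3 = (-35/2) / (-35/4) = 2
x_2 = (-31 - (-3)*(2)) / 5 = -5
x_1 = (-2 - (-4)*(-5) - (-3)*(2)) / 4 = -4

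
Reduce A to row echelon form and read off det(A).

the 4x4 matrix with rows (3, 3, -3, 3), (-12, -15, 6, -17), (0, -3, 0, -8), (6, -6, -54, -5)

det(A) = 162

Forward elimination:
R2 <- R2 - (-4)*R1:  [  0  -3  -6  -5 ]
R4 <- R4 - (2)*R1:  [   0  -12  -48  -11 ]
R3 <- R3 - (1)*R2:  [  0   0   6  -3 ]
R4 <- R4 - (4)*R2:  [   0    0  -24    9 ]
R4 <- R4 - (-4)*R3:  [  0   0   0  -3 ]
Upper-triangular form:
[ 3   3  -3   3 ]
[ 0  -3  -6  -5 ]
[ 0   0   6  -3 ]
[ 0   0   0  -3 ]
det(A) = (-1)^0 * (3) * (-3) * (6) * (-3) = 162  (0 row swaps -> sign +1)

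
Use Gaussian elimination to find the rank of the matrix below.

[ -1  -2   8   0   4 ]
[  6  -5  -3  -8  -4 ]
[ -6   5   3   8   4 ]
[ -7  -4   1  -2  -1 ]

rank(A) = 3

Row reduction:
R2 <- R2 - (-6)*R1:  [   0  -17   45   -8   20 ]
R3 <- R3 - (6)*R1:  [   0   17  -45    8  -20 ]
R4 <- R4 - (7)*R1:  [   0   10  -55   -2  -29 ]
R3 <- R3 - (-1)*R2:  [ 0  0  0  0  0 ]
R4 <- R4 - (-10/17)*R2:  [       0        0  -485/17  -114/17  -293/17 ]
R3 <-> R4   (pivot in column 3 was zero)
[ -1   -2        8        0        4 ]
[  0  -17       45       -8       20 ]
[  0    0  -485/17  -114/17  -293/17 ]
[  0    0        0        0        0 ]
Row echelon form:
[ -1   -2        8        0        4 ]
[  0  -17       45       -8       20 ]
[  0    0  -485/17  -114/17  -293/17 ]
[  0    0        0        0        0 ]
Nonzero rows / pivot columns: 3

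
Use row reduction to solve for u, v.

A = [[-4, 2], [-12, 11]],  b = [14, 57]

Forward elimination on [A|b]:
R2 <- R2 - (3)*R1:  [  0   5  15 ]
Row echelon form:
[ -4  2  |  14 ]
[  0  5  |  15 ]
Back-substitution:
v = (15) / 5 = 3
u = (14 - (2)*(3)) / -4 = -2

(-2, 3)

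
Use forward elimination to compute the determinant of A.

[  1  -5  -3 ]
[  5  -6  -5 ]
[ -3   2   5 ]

Forward elimination:
R2 <- R2 - (5)*R1:  [  0  19  10 ]
R3 <- R3 - (-3)*R1:  [   0  -13   -4 ]
R3 <- R3 - (-13/19)*R2:  [     0      0  54/19 ]
Upper-triangular form:
[ 1  -5     -3 ]
[ 0  19     10 ]
[ 0   0  54/19 ]
det(A) = (-1)^0 * (1) * (19) * (54/19) = 54  (0 row swaps -> sign +1)

det(A) = 54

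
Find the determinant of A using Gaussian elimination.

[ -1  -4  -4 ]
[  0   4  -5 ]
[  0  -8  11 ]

Forward elimination:
R3 <- R3 - (-2)*R2:  [ 0  0  1 ]
Upper-triangular form:
[ -1  -4  -4 ]
[  0   4  -5 ]
[  0   0   1 ]
det(A) = (-1)^0 * (-1) * (4) * (1) = -4  (0 row swaps -> sign +1)

det(A) = -4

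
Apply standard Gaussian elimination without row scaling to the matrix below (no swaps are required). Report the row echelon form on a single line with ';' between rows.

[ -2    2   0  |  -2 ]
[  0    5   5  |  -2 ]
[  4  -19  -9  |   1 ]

REF = [-2 2 0 -2; 0 5 5 -2; 0 0 6 -9]

Forward elimination:
R3 <- R3 - (-2)*R1:  [   0  -15   -9   -3 ]
R3 <- R3 - (-3)*R2:  [  0   0   6  -9 ]
Row echelon form:
[ -2  2  0  |  -2 ]
[  0  5  5  |  -2 ]
[  0  0  6  |  -9 ]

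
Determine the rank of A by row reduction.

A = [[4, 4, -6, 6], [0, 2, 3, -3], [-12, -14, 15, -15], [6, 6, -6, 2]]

rank(A) = 3

Row reduction:
R3 <- R3 - (-3)*R1:  [  0  -2  -3   3 ]
R4 <- R4 - (3/2)*R1:  [  0   0   3  -7 ]
R3 <- R3 - (-1)*R2:  [ 0  0  0  0 ]
R3 <-> R4   (pivot in column 3 was zero)
[ 4  4  -6   6 ]
[ 0  2   3  -3 ]
[ 0  0   3  -7 ]
[ 0  0   0   0 ]
Row echelon form:
[ 4  4  -6   6 ]
[ 0  2   3  -3 ]
[ 0  0   3  -7 ]
[ 0  0   0   0 ]
Nonzero rows / pivot columns: 3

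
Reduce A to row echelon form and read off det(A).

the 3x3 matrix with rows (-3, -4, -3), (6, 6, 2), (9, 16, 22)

det(A) = 30

Forward elimination:
R2 <- R2 - (-2)*R1:  [  0  -2  -4 ]
R3 <- R3 - (-3)*R1:  [  0   4  13 ]
R3 <- R3 - (-2)*R2:  [ 0  0  5 ]
Upper-triangular form:
[ -3  -4  -3 ]
[  0  -2  -4 ]
[  0   0   5 ]
det(A) = (-1)^0 * (-3) * (-2) * (5) = 30  (0 row swaps -> sign +1)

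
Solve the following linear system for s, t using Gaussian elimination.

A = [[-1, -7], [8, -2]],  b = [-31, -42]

Forward elimination on [A|b]:
R2 <- R2 - (-8)*R1:  [    0   -58  -290 ]
Row echelon form:
[ -1   -7  |   -31 ]
[  0  -58  |  -290 ]
Back-substitution:
t = (-290) / -58 = 5
s = (-31 - (-7)*(5)) / -1 = -4

(-4, 5)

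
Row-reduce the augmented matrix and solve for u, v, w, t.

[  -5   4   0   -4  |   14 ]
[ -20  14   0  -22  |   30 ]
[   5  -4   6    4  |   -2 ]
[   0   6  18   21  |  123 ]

Forward elimination on [A|b]:
R2 <- R2 - (4)*R1:  [   0   -2    0   -6  -26 ]
R3 <- R3 - (-1)*R1:  [  0   0   6   0  12 ]
R4 <- R4 - (-3)*R2:  [  0   0  18   3  45 ]
R4 <- R4 - (3)*R3:  [ 0  0  0  3  9 ]
Row echelon form:
[ -5   4  0  -4  |   14 ]
[  0  -2  0  -6  |  -26 ]
[  0   0  6   0  |   12 ]
[  0   0  0   3  |    9 ]
Back-substitution:
t = (9) / 3 = 3
w = (12) / 6 = 2
v = (-26 - (-6)*(3)) / -2 = 4
u = (14 - (4)*(4) - (-4)*(3)) / -5 = -2

(-2, 4, 2, 3)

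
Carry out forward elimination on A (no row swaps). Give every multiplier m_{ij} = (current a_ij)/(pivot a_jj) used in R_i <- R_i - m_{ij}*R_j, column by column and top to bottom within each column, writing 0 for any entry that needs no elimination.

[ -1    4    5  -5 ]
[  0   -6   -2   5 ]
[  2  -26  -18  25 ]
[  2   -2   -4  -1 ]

Forward elimination:
R2: entry in column 1 is already 0 -> m_{21} = 0 (no row operation needed)
R3 <- R3 - (-2)*R1:  [   0  -18   -8   15 ]
R4 <- R4 - (-2)*R1:  [   0    6    6  -11 ]
R3 <- R3 - (3)*R2:  [  0   0  -2   0 ]
R4 <- R4 - (-1)*R2:  [  0   0   4  -6 ]
R4 <- R4 - (-2)*R3:  [  0   0   0  -6 ]
Multipliers (in order of application): m_{21} = 0, m_{31} = -2, m_{41} = -2, m_{32} = 3, m_{42} = -1, m_{43} = -2

multipliers: 0, -2, -2, 3, -1, -2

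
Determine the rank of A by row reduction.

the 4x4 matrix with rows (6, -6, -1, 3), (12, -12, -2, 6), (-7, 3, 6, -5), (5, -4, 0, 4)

Row reduction:
R2 <- R2 - (2)*R1:  [ 0  0  0  0 ]
R3 <- R3 - (-7/6)*R1:  [    0    -4  29/6  -3/2 ]
R4 <- R4 - (5/6)*R1:  [   0    1  5/6  3/2 ]
R2 <-> R3   (pivot in column 2 was zero)
[ 6  -6    -1     3 ]
[ 0  -4  29/6  -3/2 ]
[ 0   0     0     0 ]
[ 0   1   5/6   3/2 ]
R4 <- R4 - (-1/4)*R2:  [     0      0  49/24    9/8 ]
R3 <-> R4   (pivot in column 3 was zero)
[ 6  -6     -1     3 ]
[ 0  -4   29/6  -3/2 ]
[ 0   0  49/24   9/8 ]
[ 0   0      0     0 ]
Row echelon form:
[ 6  -6     -1     3 ]
[ 0  -4   29/6  -3/2 ]
[ 0   0  49/24   9/8 ]
[ 0   0      0     0 ]
Nonzero rows / pivot columns: 3

rank(A) = 3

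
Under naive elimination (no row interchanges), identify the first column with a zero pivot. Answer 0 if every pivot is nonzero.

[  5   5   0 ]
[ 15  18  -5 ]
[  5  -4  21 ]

first zero-pivot column = 0

Naive forward elimination:
R2 <- R2 - (3)*R1:  [  0   3  -5 ]
R3 <- R3 - (1)*R1:  [  0  -9  21 ]
R3 <- R3 - (-3)*R2:  [ 0  0  6 ]
All pivots nonzero; naive elimination completes without hitting a zero pivot.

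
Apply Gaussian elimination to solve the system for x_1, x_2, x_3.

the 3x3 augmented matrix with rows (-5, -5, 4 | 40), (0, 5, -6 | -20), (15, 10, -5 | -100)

Forward elimination on [A|b]:
R3 <- R3 - (-3)*R1:  [  0  -5   7  20 ]
R3 <- R3 - (-1)*R2:  [ 0  0  1  0 ]
Row echelon form:
[ -5  -5   4  |   40 ]
[  0   5  -6  |  -20 ]
[  0   0   1  |    0 ]
Back-substitution:
x_3 = (0) / 1 = 0
x_2 = (-20 - (-6)*(0)) / 5 = -4
x_1 = (40 - (-5)*(-4) - (4)*(0)) / -5 = -4

(-4, -4, 0)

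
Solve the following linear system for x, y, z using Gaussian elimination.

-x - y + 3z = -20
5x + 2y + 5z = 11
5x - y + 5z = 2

(5, 3, -4)

Forward elimination on [A|b]:
R2 <- R2 - (-5)*R1:  [   0   -3   20  -89 ]
R3 <- R3 - (-5)*R1:  [   0   -6   20  -98 ]
R3 <- R3 - (2)*R2:  [   0    0  -20   80 ]
Row echelon form:
[ -1  -1    3  |  -20 ]
[  0  -3   20  |  -89 ]
[  0   0  -20  |   80 ]
Back-substitution:
z = (80) / -20 = -4
y = (-89 - (20)*(-4)) / -3 = 3
x = (-20 - (-1)*(3) - (3)*(-4)) / -1 = 5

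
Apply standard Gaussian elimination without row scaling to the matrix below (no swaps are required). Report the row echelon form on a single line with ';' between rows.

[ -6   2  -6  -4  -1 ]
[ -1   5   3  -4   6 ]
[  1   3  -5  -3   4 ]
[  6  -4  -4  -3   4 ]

Forward elimination:
R2 <- R2 - (1/6)*R1:  [     0   14/3      4  -10/3   37/6 ]
R3 <- R3 - (-1/6)*R1:  [     0   10/3     -6  -11/3   23/6 ]
R4 <- R4 - (-1)*R1:  [   0   -2  -10   -7    3 ]
R3 <- R3 - (5/7)*R2:  [     0      0  -62/7   -9/7   -4/7 ]
R4 <- R4 - (-3/7)*R2:  [     0      0  -58/7  -59/7  79/14 ]
R4 <- R4 - (29/31)*R3:  [       0        0        0  -224/31   383/62 ]
Row echelon form:
[ -6     2     -6       -4      -1 ]
[  0  14/3      4    -10/3    37/6 ]
[  0     0  -62/7     -9/7    -4/7 ]
[  0     0      0  -224/31  383/62 ]

REF = [-6 2 -6 -4 -1; 0 14/3 4 -10/3 37/6; 0 0 -62/7 -9/7 -4/7; 0 0 0 -224/31 383/62]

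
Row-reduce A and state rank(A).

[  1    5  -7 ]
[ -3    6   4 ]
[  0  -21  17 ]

Row reduction:
R2 <- R2 - (-3)*R1:  [   0   21  -17 ]
R3 <- R3 - (-1)*R2:  [ 0  0  0 ]
Row echelon form:
[ 1   5   -7 ]
[ 0  21  -17 ]
[ 0   0    0 ]
Nonzero rows / pivot columns: 2

rank(A) = 2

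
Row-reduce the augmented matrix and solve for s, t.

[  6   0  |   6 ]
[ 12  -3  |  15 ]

(1, -1)

Forward elimination on [A|b]:
R2 <- R2 - (2)*R1:  [  0  -3   3 ]
Row echelon form:
[ 6   0  |  6 ]
[ 0  -3  |  3 ]
Back-substitution:
t = (3) / -3 = -1
s = (6) / 6 = 1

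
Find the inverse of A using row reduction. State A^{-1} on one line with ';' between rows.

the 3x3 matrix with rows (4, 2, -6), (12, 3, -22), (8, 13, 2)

Gauss-Jordan on [A | I]:
R1 <- (1/4)*R1:  [    1   1/2  -3/2  |   1/4     0     0 ]
R2 <- R2 - (12)*R1:  [  0  -3  -4  |  -3   1   0 ]
R3 <- R3 - (8)*R1:  [  0   9  14  |  -2   0   1 ]
R2 <- (1/-3)*R2:  [    0     1   4/3  |     1  -1/3     0 ]
R1 <- R1 - (1/2)*R2:  [     1      0  -13/6  |   -1/4    1/6      0 ]
R3 <- R3 - (9)*R2:  [   0    0    2  |  -11    3    1 ]
R3 <- (1/2)*R3:  [     0      0      1  |  -11/2    3/2    1/2 ]
R1 <- R1 - (-13/6)*R3:  [     1      0      0  |  -73/6  41/12  13/12 ]
R2 <- R2 - (4/3)*R3:  [    0     1     0  |  25/3  -7/3  -2/3 ]
Right block of [I | A^{-1}] is the inverse:
[ -73/6  41/12  13/12 ]
[  25/3   -7/3   -2/3 ]
[ -11/2    3/2    1/2 ]

inverse = [-73/6 41/12 13/12; 25/3 -7/3 -2/3; -11/2 3/2 1/2]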